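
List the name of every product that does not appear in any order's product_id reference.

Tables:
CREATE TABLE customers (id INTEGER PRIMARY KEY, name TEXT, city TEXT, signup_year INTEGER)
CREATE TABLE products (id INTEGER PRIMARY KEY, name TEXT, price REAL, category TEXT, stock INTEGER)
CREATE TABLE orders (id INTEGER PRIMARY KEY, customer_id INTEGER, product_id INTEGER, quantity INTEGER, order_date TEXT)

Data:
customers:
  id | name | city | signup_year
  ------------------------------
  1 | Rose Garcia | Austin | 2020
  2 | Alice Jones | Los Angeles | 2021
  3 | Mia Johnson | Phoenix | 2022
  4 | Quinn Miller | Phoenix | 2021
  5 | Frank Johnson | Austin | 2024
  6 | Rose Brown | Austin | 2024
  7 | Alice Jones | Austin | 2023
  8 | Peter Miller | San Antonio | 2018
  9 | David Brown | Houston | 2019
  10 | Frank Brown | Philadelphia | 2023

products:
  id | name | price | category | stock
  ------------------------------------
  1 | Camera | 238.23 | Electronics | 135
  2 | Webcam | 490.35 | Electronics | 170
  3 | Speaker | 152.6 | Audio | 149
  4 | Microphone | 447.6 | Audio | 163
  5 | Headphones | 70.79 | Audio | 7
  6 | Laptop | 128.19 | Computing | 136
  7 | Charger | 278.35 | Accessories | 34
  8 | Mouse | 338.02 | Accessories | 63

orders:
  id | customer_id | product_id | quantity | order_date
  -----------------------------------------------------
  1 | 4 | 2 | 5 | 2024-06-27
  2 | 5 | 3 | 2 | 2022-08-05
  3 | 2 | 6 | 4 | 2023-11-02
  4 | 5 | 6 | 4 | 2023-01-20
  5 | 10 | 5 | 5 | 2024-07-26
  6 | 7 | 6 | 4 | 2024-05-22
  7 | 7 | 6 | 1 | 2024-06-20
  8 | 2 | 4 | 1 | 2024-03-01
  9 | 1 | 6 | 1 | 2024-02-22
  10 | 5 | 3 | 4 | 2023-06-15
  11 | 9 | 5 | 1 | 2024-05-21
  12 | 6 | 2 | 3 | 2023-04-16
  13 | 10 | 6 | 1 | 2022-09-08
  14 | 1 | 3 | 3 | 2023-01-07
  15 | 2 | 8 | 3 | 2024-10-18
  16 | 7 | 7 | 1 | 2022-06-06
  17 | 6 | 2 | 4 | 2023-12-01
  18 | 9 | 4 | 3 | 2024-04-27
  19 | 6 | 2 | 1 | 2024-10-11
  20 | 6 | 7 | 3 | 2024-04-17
SELECT p.name FROM products p LEFT JOIN orders c ON c.product_id = p.id WHERE c.id IS NULL

Execution result:
Camera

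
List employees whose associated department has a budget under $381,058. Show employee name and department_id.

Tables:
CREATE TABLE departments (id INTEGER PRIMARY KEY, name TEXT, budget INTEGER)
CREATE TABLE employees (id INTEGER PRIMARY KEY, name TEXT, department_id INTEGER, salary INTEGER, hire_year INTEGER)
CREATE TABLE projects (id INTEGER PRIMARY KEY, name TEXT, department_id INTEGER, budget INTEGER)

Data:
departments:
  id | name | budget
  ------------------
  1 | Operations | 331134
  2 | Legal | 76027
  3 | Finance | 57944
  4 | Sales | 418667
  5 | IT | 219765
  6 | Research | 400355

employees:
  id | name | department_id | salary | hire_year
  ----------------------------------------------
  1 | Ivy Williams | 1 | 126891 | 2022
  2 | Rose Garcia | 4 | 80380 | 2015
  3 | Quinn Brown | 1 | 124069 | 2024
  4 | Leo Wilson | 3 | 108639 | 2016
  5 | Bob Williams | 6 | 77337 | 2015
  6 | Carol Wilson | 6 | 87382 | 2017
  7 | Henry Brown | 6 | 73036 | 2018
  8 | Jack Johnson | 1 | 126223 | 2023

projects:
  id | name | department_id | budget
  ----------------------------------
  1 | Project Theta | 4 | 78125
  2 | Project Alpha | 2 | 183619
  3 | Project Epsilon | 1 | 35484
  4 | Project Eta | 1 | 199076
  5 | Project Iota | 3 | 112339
SELECT name, department_id FROM employees WHERE department_id IN (SELECT id FROM departments WHERE budget < 381058)

Execution result:
name | department_id
Ivy Williams | 1
Quinn Brown | 1
Leo Wilson | 3
Jack Johnson | 1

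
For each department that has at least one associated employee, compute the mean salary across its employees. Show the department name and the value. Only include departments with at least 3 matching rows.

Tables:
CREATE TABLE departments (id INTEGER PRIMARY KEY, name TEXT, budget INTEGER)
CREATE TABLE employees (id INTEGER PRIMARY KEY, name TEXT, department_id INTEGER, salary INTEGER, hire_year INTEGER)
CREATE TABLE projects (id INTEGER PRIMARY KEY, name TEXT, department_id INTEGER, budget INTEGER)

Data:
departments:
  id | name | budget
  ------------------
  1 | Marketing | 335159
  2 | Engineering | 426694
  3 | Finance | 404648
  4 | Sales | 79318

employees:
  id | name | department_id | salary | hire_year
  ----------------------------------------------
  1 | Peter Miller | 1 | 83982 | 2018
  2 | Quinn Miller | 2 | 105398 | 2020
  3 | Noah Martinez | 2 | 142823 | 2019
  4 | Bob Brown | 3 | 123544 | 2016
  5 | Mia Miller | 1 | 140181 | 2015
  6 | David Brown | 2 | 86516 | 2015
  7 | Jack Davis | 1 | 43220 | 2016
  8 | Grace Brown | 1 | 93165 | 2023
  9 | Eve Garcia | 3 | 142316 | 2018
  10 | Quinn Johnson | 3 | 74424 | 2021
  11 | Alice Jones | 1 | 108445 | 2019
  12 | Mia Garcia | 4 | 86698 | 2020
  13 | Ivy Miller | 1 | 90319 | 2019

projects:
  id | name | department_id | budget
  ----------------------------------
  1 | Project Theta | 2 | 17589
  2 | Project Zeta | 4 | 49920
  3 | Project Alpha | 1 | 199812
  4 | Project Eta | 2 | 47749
SELECT p.name, AVG(c.salary) AS avg_salary FROM employees c JOIN departments p ON c.department_id = p.id GROUP BY p.id, p.name HAVING COUNT(*) >= 3

Execution result:
name | avg_salary
Marketing | 93218.67
Engineering | 111579.00
Finance | 113428.00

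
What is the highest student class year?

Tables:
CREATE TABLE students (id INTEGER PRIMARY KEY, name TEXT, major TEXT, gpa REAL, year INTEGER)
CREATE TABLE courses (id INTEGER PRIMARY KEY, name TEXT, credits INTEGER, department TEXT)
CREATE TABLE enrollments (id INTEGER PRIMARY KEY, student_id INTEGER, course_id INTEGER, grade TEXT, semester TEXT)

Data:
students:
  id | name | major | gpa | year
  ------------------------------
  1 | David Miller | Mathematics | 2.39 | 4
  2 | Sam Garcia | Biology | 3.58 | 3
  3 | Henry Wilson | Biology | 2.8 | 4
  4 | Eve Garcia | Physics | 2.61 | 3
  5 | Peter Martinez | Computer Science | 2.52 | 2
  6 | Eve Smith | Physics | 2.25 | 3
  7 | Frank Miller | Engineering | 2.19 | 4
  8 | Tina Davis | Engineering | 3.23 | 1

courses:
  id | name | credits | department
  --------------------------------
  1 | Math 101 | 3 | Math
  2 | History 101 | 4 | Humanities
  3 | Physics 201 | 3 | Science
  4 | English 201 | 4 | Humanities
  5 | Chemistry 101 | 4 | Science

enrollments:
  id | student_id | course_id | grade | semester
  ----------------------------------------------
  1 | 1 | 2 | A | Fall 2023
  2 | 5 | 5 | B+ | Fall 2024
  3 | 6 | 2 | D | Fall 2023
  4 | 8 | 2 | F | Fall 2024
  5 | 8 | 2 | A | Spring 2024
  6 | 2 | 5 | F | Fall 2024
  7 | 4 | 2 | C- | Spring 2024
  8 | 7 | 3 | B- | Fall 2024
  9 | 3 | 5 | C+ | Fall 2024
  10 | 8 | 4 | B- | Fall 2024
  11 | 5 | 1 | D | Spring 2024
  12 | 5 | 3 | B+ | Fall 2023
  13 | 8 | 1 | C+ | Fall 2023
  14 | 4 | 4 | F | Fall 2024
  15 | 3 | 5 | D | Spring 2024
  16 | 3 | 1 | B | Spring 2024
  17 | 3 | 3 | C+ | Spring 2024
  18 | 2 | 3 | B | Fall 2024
SELECT MAX(year) FROM students

Execution result:
4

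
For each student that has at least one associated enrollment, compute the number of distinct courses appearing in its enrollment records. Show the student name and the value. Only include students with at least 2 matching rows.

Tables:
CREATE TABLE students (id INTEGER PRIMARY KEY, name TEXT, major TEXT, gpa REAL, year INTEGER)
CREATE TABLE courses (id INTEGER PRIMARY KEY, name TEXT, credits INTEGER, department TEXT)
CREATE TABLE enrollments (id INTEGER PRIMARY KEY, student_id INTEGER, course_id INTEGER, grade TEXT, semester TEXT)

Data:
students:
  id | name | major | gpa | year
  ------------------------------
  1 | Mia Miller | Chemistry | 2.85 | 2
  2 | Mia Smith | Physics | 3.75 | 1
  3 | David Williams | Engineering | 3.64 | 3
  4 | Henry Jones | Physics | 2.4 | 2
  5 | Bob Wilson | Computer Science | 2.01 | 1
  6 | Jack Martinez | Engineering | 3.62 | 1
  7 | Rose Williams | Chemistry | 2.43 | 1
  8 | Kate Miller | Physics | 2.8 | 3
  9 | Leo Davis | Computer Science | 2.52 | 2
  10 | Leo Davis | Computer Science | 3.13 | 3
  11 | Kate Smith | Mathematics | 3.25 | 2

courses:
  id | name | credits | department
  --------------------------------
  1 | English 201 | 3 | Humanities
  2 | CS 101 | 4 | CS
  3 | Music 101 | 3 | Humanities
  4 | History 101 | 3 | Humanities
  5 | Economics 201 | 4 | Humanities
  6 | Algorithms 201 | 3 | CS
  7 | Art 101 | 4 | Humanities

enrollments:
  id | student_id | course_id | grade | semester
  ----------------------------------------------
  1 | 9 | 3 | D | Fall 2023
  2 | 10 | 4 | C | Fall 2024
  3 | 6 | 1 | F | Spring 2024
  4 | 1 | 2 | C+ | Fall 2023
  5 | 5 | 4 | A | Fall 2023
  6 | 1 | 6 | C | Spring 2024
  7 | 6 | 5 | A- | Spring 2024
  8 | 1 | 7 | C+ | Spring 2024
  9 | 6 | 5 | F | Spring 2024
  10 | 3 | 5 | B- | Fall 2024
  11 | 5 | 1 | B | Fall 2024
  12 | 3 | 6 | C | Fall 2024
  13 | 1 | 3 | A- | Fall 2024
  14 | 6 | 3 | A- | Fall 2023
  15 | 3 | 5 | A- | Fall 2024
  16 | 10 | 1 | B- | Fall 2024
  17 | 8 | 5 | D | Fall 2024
SELECT p.name, COUNT(DISTINCT c.course_id) AS distinct_course_count FROM enrollments c JOIN students p ON c.student_id = p.id GROUP BY p.id, p.name HAVING COUNT(*) >= 2

Execution result:
name | distinct_course_count
Mia Miller | 4
David Williams | 2
Bob Wilson | 2
Jack Martinez | 3
Leo Davis | 2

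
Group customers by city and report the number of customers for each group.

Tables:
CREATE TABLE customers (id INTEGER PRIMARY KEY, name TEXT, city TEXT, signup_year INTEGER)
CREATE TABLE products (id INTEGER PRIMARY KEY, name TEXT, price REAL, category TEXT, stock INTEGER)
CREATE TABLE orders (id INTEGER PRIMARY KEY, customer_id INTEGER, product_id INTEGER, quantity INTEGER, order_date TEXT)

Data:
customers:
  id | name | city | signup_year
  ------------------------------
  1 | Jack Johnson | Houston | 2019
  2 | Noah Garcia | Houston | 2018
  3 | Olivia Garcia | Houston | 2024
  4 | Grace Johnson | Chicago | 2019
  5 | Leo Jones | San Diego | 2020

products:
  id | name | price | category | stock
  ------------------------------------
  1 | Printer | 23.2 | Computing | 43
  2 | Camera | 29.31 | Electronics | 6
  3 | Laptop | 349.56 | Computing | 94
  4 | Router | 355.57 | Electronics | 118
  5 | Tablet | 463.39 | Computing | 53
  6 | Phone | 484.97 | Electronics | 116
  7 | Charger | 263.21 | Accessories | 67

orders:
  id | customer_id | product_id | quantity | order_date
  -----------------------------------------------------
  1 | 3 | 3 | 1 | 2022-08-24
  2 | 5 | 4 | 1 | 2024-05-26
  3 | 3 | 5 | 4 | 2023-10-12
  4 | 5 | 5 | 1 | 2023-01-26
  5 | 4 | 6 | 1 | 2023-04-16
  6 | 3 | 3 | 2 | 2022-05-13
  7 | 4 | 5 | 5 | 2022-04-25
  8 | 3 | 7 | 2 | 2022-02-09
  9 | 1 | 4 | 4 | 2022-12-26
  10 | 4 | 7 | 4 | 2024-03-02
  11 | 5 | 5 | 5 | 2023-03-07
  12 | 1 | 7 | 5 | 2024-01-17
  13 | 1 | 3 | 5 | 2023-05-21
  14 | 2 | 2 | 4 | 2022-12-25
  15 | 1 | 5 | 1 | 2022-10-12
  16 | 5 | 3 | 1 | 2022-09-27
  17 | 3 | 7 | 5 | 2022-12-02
SELECT city, COUNT(*) AS n FROM customers GROUP BY city

Execution result:
city | n
Chicago | 1
Houston | 3
San Diego | 1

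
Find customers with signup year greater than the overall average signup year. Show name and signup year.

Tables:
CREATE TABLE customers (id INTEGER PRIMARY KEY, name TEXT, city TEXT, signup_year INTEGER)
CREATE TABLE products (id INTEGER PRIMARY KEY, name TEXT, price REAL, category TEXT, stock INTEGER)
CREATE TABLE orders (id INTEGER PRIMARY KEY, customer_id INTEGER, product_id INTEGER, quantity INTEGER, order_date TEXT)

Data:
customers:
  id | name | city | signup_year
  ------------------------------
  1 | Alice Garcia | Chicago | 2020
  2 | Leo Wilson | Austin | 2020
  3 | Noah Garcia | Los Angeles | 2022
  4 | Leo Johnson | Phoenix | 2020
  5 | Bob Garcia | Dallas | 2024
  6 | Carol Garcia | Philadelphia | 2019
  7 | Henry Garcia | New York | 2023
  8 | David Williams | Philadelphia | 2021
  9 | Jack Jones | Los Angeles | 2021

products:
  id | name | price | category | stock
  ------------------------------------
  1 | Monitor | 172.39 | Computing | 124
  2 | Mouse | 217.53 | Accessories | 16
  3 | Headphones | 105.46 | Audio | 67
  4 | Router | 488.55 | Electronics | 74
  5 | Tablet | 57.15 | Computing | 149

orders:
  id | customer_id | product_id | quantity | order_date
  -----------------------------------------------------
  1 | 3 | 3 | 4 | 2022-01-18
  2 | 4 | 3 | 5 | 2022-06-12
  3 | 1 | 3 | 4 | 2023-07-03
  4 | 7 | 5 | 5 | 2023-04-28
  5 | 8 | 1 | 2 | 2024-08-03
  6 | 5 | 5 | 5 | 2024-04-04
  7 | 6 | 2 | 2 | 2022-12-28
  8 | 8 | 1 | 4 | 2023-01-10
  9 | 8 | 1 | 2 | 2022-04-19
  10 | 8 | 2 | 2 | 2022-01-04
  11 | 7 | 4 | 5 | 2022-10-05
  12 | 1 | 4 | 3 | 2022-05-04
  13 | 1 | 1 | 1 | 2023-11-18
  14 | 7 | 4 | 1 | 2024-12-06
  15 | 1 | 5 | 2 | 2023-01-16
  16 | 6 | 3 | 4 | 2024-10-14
SELECT name, signup_year FROM customers WHERE signup_year > (SELECT AVG(signup_year) FROM customers)

Execution result:
name | signup_year
Noah Garcia | 2022
Bob Garcia | 2024
Henry Garcia | 2023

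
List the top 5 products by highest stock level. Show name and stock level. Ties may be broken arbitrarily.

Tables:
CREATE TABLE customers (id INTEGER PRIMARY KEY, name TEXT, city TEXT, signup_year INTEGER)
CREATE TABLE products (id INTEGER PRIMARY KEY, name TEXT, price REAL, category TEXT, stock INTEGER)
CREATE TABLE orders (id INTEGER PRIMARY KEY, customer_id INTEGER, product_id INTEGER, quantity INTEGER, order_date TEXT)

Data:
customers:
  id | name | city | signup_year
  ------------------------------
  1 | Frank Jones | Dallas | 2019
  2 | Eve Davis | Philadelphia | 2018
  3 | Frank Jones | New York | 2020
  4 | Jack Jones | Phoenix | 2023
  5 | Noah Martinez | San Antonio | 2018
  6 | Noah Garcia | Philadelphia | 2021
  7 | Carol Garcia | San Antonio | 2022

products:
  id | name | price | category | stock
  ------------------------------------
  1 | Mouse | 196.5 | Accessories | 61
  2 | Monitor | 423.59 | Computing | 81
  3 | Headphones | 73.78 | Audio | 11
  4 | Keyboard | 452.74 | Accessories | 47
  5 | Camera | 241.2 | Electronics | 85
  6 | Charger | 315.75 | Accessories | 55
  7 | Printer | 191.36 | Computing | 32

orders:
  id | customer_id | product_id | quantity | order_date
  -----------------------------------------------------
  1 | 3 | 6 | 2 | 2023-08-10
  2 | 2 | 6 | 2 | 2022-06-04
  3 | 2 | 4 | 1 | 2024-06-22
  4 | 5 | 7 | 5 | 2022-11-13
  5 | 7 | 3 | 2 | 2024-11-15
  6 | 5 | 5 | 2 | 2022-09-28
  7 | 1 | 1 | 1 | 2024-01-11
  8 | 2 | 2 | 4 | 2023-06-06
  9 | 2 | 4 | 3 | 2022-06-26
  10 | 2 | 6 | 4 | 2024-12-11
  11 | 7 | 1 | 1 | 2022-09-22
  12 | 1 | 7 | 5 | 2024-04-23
SELECT name, stock FROM products ORDER BY stock DESC LIMIT 5

Execution result:
name | stock
Camera | 85
Monitor | 81
Mouse | 61
Charger | 55
Keyboard | 47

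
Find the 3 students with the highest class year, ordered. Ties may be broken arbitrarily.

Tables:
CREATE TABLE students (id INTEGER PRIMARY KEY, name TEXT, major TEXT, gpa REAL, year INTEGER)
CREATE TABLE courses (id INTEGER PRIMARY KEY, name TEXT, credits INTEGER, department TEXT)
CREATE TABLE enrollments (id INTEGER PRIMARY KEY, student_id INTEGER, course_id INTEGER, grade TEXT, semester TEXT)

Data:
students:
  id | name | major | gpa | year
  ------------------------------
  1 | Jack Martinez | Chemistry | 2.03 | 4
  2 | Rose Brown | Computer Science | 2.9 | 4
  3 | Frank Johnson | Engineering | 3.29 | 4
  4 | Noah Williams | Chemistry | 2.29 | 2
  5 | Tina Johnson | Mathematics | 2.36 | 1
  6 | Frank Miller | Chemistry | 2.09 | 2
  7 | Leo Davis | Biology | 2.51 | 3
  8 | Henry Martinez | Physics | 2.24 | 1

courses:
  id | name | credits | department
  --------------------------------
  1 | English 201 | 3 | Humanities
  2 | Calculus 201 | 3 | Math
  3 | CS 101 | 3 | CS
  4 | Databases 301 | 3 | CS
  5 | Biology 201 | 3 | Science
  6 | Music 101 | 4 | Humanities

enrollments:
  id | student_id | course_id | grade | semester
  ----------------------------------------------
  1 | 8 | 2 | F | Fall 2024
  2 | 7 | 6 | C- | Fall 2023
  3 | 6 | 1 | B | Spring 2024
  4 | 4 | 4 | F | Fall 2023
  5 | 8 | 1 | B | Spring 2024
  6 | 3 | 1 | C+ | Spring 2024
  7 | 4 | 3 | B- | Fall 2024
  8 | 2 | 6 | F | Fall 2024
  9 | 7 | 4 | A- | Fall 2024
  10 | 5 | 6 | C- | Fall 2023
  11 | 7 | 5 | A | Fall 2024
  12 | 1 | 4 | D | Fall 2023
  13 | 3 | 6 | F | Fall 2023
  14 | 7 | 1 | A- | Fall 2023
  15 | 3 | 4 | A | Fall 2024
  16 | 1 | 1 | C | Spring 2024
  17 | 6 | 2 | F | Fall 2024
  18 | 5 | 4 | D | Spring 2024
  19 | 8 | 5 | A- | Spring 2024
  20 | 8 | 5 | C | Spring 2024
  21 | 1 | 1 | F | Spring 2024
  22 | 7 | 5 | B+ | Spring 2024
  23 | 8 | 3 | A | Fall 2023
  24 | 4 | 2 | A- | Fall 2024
SELECT name, year FROM students ORDER BY year DESC LIMIT 3

Execution result:
name | year
Jack Martinez | 4
Rose Brown | 4
Frank Johnson | 4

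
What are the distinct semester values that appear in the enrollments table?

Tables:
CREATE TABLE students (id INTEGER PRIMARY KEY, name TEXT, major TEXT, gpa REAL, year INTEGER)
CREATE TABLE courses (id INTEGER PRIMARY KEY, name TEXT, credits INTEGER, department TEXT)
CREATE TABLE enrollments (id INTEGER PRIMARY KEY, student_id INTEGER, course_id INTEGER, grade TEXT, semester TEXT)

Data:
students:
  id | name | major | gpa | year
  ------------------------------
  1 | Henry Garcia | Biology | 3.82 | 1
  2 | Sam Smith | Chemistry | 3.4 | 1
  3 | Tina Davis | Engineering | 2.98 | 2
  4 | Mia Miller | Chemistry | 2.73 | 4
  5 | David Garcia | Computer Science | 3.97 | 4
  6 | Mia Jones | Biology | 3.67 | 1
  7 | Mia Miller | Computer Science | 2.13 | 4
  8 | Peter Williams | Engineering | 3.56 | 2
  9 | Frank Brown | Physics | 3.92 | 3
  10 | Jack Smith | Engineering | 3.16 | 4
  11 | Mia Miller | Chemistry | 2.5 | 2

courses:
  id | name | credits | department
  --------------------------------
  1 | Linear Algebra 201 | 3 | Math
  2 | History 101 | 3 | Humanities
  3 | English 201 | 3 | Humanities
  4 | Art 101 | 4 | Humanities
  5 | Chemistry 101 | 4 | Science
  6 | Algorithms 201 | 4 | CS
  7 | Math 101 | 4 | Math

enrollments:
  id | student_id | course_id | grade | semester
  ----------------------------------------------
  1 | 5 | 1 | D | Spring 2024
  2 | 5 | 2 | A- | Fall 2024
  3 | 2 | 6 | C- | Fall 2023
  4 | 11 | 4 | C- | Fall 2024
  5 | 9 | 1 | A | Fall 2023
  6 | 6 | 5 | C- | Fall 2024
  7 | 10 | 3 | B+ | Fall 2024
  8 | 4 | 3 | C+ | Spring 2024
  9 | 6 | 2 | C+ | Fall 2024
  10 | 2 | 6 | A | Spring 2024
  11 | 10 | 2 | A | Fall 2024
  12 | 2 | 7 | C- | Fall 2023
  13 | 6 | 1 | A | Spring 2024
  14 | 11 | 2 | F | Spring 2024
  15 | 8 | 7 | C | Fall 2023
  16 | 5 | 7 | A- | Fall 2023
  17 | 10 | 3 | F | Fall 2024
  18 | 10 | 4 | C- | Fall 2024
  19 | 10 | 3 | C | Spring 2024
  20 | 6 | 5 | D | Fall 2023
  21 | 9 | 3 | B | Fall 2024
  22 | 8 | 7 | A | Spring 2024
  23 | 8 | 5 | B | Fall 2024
SELECT DISTINCT semester FROM enrollments

Execution result:
semester
Spring 2024
Fall 2024
Fall 2023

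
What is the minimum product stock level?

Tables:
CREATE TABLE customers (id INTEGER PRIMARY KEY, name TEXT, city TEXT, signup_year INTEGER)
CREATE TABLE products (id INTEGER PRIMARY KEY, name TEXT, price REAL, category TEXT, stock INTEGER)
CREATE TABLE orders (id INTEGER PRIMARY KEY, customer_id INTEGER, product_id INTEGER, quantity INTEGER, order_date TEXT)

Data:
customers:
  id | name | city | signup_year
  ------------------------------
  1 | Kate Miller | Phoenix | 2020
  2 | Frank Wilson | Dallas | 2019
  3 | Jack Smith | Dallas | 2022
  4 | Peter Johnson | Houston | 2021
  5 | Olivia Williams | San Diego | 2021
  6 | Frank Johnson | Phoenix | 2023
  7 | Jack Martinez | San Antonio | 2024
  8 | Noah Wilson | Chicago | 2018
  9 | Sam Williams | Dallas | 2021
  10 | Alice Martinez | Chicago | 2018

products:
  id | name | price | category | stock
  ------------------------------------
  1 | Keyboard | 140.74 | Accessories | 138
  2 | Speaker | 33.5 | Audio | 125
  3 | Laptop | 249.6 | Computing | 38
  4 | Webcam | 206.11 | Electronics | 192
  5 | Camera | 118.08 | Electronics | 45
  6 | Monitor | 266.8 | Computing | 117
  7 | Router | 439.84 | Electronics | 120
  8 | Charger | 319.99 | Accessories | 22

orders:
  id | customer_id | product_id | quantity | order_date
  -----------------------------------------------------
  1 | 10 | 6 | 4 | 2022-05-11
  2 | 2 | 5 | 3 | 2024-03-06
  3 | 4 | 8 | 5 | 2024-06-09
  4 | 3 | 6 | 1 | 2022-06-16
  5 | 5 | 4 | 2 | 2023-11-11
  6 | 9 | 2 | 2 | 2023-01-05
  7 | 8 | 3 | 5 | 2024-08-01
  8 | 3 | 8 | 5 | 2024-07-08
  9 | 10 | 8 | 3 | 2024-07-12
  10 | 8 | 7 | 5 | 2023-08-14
SELECT MIN(stock) FROM products

Execution result:
22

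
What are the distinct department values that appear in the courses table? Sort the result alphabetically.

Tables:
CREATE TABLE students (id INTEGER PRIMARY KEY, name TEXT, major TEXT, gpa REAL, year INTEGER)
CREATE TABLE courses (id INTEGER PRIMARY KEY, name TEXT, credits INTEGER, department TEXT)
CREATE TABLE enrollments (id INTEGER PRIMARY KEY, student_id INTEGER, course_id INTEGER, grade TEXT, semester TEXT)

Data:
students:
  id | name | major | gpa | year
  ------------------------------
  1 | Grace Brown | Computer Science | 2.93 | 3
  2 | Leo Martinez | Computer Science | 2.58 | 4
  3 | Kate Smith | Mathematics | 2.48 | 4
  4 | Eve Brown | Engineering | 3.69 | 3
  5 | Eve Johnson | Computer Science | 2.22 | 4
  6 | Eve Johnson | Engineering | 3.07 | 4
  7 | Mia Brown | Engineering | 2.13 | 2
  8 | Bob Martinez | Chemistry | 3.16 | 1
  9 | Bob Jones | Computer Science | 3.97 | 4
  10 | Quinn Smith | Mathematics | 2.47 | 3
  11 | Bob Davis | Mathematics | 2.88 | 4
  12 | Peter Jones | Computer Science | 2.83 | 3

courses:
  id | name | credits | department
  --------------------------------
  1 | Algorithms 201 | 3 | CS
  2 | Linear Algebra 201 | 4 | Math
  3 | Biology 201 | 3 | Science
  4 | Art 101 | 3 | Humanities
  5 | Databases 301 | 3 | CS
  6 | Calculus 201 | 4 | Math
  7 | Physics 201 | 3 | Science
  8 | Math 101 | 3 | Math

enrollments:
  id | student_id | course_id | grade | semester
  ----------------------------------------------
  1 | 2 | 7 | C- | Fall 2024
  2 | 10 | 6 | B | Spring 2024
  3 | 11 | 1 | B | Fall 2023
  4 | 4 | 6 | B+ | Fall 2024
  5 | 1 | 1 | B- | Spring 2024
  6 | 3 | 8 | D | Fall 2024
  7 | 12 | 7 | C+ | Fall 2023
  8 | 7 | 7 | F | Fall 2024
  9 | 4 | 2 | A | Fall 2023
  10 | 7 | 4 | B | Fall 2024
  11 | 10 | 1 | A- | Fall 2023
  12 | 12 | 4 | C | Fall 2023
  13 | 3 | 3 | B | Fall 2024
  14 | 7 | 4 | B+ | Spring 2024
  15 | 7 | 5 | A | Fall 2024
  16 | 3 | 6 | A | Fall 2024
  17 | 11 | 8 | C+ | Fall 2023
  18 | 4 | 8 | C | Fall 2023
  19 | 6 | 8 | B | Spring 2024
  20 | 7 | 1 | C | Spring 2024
SELECT DISTINCT department FROM courses ORDER BY department

Execution result:
department
CS
Humanities
Math
Science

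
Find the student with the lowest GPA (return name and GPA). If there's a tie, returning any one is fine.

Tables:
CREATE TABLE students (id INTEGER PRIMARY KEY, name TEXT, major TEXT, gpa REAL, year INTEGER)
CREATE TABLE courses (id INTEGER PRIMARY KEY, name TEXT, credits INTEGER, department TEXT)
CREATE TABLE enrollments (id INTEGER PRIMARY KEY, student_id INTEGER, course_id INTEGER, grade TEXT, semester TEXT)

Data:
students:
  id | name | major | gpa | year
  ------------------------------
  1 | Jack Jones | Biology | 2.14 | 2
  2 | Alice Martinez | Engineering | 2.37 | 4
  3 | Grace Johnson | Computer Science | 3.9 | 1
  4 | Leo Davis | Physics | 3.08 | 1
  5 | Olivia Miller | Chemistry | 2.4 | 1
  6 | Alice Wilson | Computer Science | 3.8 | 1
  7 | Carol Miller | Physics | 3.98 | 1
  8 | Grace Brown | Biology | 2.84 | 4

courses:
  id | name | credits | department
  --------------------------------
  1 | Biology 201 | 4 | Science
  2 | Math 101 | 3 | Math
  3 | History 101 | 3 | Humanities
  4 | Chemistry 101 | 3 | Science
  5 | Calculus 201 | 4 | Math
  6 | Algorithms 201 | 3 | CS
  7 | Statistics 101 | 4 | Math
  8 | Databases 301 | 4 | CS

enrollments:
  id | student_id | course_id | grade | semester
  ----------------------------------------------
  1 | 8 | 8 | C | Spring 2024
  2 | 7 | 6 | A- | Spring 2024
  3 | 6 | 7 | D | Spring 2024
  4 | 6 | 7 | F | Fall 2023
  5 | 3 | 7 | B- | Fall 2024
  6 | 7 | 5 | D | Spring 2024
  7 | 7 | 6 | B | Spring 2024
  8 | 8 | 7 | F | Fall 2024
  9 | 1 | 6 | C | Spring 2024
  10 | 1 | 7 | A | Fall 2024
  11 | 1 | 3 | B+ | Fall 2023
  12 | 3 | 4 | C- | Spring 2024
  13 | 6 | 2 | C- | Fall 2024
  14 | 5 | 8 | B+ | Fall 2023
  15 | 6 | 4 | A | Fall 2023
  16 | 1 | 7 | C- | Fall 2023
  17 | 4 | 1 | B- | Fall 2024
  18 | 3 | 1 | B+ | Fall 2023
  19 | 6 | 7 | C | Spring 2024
SELECT name, gpa FROM students ORDER BY gpa ASC LIMIT 1

Execution result:
name | gpa
Jack Jones | 2.14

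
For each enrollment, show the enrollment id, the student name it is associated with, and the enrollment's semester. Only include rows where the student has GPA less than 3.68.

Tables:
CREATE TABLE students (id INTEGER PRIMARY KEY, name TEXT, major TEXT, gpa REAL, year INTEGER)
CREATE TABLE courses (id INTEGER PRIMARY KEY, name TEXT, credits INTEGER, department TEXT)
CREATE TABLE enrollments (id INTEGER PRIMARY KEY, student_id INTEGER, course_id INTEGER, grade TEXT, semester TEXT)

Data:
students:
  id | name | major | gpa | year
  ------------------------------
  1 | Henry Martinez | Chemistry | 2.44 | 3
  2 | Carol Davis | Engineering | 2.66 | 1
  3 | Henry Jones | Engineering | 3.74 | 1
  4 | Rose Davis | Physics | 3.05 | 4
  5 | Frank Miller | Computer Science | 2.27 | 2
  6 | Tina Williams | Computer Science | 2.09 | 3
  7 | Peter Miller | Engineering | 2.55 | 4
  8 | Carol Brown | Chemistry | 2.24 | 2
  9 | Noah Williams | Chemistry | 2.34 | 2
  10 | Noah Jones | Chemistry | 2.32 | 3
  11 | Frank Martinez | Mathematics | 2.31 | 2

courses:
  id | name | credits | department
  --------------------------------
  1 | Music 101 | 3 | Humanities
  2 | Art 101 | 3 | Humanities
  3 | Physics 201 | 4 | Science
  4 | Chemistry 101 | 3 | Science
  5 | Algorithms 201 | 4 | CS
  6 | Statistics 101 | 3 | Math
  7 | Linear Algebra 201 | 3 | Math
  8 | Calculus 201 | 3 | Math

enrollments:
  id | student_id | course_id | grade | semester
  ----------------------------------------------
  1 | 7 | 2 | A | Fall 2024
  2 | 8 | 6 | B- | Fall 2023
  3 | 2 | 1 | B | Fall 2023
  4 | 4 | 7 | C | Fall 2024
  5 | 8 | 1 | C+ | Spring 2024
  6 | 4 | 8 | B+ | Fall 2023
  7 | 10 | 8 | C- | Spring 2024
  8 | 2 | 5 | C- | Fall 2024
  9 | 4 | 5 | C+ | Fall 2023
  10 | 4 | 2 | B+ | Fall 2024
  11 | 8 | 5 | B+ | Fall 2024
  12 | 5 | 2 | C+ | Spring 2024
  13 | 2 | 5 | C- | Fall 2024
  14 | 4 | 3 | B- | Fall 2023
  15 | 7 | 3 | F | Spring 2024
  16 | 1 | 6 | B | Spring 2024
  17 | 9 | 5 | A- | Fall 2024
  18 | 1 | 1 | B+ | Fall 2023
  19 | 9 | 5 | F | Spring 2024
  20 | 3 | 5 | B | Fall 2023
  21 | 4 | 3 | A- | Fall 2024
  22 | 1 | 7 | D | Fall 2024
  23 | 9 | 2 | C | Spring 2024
SELECT c.id, p.name AS student, c.semester FROM enrollments c JOIN students p ON c.student_id = p.id WHERE p.gpa < 3.68

Execution result:
id | student | semester
1 | Peter Miller | Fall 2024
2 | Carol Brown | Fall 2023
3 | Carol Davis | Fall 2023
4 | Rose Davis | Fall 2024
5 | Carol Brown | Spring 2024
6 | Rose Davis | Fall 2023
7 | Noah Jones | Spring 2024
8 | Carol Davis | Fall 2024
9 | Rose Davis | Fall 2023
10 | Rose Davis | Fall 2024
11 | Carol Brown | Fall 2024
12 | Frank Miller | Spring 2024
13 | Carol Davis | Fall 2024
14 | Rose Davis | Fall 2023
15 | Peter Miller | Spring 2024
16 | Henry Martinez | Spring 2024
17 | Noah Williams | Fall 2024
18 | Henry Martinez | Fall 2023
19 | Noah Williams | Spring 2024
21 | Rose Davis | Fall 2024
22 | Henry Martinez | Fall 2024
23 | Noah Williams | Spring 2024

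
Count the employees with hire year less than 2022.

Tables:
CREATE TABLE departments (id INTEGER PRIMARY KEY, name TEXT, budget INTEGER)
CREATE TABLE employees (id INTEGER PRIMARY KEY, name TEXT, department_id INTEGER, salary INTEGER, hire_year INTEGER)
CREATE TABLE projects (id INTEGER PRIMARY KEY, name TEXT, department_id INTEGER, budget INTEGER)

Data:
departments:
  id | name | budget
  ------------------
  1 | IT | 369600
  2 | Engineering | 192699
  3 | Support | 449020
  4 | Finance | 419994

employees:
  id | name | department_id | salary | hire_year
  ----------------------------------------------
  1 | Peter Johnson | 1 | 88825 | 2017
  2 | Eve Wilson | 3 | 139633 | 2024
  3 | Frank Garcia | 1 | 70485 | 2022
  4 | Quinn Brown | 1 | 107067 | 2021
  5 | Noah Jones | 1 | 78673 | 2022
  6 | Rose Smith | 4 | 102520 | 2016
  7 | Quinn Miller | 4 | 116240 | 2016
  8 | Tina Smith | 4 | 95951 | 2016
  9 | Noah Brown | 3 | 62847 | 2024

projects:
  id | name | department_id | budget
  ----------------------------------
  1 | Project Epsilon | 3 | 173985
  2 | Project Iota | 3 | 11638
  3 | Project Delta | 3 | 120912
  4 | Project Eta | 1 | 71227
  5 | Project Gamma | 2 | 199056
SELECT COUNT(*) FROM employees WHERE hire_year < 2022

Execution result:
5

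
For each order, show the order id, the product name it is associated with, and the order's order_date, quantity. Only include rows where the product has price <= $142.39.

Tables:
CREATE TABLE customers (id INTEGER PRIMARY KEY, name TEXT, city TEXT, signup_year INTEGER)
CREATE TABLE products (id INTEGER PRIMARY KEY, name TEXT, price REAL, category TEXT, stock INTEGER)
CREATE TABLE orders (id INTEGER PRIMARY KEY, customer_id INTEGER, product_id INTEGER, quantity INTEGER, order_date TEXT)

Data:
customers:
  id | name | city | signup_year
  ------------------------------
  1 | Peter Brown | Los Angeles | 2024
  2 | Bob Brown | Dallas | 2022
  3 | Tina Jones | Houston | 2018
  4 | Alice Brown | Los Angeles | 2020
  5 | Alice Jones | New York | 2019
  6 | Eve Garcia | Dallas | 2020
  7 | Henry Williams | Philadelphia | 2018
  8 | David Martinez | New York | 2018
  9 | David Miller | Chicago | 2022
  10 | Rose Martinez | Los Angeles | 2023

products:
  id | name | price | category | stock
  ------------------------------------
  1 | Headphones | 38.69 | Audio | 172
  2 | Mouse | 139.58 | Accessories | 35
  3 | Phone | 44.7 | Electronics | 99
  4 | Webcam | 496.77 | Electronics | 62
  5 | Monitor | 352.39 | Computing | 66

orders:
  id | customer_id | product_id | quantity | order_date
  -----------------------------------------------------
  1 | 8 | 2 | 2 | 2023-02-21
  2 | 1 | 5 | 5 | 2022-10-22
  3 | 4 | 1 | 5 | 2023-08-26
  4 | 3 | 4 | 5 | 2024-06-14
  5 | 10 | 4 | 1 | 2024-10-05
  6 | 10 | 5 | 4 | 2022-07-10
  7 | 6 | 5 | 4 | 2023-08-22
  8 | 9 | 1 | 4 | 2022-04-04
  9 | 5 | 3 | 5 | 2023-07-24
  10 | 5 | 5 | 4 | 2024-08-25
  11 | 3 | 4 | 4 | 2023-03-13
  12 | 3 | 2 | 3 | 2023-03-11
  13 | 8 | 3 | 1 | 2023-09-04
SELECT c.id, p.name AS product, c.order_date, c.quantity FROM orders c JOIN products p ON c.product_id = p.id WHERE p.price <= 142.39

Execution result:
id | product | order_date | quantity
1 | Mouse | 2023-02-21 | 2
3 | Headphones | 2023-08-26 | 5
8 | Headphones | 2022-04-04 | 4
9 | Phone | 2023-07-24 | 5
12 | Mouse | 2023-03-11 | 3
13 | Phone | 2023-09-04 | 1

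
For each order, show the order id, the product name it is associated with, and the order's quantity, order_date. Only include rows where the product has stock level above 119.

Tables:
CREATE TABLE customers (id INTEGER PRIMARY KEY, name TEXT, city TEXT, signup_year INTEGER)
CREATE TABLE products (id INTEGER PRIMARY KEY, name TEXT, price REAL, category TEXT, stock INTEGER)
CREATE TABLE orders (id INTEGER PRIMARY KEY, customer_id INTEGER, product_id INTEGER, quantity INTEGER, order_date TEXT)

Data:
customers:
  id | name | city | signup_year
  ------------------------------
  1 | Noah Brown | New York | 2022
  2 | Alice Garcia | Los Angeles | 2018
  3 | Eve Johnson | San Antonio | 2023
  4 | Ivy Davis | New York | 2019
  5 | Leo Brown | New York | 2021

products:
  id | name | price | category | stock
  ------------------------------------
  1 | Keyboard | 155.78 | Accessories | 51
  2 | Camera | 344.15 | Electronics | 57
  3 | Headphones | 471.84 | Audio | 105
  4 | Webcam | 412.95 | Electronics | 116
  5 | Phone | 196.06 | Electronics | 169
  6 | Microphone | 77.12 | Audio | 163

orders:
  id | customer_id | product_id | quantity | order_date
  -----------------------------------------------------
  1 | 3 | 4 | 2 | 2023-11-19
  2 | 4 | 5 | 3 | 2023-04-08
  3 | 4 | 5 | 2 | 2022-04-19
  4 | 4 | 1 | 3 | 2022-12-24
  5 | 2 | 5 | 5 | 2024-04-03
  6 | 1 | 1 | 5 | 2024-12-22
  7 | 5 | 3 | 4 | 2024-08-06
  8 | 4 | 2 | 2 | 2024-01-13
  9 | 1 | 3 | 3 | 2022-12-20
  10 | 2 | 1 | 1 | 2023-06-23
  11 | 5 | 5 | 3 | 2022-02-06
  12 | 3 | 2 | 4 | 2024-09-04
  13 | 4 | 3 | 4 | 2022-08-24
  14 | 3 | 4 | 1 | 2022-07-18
SELECT c.id, p.name AS product, c.quantity, c.order_date FROM orders c JOIN products p ON c.product_id = p.id WHERE p.stock > 119

Execution result:
id | product | quantity | order_date
2 | Phone | 3 | 2023-04-08
3 | Phone | 2 | 2022-04-19
5 | Phone | 5 | 2024-04-03
11 | Phone | 3 | 2022-02-06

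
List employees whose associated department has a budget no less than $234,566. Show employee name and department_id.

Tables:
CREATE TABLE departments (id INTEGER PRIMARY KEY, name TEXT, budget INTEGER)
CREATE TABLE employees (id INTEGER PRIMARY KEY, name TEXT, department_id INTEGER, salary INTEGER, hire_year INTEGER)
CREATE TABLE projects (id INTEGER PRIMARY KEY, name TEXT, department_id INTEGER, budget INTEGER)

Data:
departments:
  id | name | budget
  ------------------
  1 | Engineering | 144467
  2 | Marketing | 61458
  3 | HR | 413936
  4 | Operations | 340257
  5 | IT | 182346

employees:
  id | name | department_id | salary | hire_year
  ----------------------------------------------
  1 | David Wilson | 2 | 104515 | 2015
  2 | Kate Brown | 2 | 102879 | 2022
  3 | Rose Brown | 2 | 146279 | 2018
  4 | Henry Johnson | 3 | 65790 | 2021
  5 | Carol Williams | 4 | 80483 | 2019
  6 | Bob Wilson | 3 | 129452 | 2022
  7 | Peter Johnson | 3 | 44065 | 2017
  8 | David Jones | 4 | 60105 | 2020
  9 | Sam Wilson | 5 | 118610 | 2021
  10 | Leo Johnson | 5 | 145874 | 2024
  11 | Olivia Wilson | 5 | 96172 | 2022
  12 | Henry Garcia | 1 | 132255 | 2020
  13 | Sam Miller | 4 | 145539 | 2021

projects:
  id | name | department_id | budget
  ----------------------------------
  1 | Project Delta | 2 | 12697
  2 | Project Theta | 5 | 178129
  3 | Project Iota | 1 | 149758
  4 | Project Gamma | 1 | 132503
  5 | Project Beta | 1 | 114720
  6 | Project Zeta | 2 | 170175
SELECT name, department_id FROM employees WHERE department_id IN (SELECT id FROM departments WHERE budget >= 234566)

Execution result:
name | department_id
Henry Johnson | 3
Carol Williams | 4
Bob Wilson | 3
Peter Johnson | 3
David Jones | 4
Sam Miller | 4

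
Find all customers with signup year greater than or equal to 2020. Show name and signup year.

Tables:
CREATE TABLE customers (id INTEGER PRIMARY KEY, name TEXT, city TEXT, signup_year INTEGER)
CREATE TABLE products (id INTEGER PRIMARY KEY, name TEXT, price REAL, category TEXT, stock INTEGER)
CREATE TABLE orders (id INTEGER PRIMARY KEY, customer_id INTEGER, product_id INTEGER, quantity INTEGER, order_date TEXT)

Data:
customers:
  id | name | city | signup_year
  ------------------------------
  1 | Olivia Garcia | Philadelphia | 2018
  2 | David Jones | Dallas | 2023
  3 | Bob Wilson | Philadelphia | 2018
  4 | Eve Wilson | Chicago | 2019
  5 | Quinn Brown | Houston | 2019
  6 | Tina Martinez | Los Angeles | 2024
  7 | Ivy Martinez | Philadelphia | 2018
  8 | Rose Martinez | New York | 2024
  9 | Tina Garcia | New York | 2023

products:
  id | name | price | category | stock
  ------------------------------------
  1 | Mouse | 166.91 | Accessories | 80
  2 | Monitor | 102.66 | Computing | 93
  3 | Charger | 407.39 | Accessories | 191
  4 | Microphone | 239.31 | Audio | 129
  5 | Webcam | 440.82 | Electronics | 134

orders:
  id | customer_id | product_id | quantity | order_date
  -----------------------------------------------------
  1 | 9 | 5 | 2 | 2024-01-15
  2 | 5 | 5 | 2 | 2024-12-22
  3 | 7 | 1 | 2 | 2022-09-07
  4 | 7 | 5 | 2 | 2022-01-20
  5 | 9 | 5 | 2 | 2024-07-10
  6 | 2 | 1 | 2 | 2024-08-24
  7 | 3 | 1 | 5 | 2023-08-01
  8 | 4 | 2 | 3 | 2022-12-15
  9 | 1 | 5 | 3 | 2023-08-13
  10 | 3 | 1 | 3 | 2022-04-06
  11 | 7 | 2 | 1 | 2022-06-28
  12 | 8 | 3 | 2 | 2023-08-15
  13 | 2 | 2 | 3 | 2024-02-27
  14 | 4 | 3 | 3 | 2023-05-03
SELECT name, signup_year FROM customers WHERE signup_year >= 2020

Execution result:
name | signup_year
David Jones | 2023
Tina Martinez | 2024
Rose Martinez | 2024
Tina Garcia | 2023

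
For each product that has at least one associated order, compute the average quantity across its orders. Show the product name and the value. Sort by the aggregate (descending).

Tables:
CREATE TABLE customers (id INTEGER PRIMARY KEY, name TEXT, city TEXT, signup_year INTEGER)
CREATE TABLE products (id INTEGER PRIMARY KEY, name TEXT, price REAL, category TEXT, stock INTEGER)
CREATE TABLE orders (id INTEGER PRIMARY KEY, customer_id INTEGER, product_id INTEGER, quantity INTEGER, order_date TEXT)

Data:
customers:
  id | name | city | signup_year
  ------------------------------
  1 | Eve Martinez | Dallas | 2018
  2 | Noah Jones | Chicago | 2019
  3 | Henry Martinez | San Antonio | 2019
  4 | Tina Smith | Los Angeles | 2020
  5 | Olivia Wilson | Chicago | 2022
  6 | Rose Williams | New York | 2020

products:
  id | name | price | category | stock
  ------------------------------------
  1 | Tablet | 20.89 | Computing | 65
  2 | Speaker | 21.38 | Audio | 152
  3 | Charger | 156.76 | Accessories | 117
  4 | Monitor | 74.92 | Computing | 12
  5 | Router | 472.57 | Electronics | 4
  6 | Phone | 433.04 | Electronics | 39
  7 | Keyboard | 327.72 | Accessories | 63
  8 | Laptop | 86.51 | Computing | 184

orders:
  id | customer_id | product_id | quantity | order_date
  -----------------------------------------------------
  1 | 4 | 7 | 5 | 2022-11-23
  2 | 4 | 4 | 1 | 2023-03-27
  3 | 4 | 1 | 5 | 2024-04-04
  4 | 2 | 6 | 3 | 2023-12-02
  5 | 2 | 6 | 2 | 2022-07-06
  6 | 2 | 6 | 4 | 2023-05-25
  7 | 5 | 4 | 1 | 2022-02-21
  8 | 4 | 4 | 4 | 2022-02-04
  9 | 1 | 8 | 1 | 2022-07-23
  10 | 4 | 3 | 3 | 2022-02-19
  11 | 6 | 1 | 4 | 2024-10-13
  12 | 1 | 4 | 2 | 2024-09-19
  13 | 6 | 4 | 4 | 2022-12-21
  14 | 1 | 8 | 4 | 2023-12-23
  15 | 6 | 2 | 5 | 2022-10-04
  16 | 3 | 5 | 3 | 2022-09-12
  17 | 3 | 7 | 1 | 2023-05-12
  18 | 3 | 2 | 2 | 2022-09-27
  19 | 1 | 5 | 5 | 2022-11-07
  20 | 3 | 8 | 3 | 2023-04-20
SELECT p.name, AVG(c.quantity) AS avg_quantity FROM orders c JOIN products p ON c.product_id = p.id GROUP BY p.id, p.name ORDER BY avg_quantity DESC

Execution result:
name | avg_quantity
Tablet | 4.50
Router | 4.00
Speaker | 3.50
Charger | 3.00
Phone | 3.00
Keyboard | 3.00
Laptop | 2.67
Monitor | 2.40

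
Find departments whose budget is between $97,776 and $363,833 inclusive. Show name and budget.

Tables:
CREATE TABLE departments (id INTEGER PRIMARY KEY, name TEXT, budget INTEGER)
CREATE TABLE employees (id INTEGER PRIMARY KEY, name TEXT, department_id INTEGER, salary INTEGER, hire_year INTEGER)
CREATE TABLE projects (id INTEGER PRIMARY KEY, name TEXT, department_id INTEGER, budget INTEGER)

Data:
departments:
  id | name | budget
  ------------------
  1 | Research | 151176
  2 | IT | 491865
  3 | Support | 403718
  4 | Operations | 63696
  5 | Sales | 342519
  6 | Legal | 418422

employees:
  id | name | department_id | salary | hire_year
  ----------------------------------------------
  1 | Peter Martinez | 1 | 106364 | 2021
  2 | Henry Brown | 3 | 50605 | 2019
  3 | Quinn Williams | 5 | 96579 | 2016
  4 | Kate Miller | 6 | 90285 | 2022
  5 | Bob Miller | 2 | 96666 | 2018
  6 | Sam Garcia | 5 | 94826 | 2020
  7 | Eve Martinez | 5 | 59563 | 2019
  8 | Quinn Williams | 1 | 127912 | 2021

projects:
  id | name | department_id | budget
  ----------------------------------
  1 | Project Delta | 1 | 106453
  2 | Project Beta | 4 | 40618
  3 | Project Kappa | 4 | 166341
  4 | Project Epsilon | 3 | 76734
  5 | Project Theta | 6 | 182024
SELECT name, budget FROM departments WHERE budget BETWEEN 97776 AND 363833

Execution result:
name | budget
Research | 151176
Sales | 342519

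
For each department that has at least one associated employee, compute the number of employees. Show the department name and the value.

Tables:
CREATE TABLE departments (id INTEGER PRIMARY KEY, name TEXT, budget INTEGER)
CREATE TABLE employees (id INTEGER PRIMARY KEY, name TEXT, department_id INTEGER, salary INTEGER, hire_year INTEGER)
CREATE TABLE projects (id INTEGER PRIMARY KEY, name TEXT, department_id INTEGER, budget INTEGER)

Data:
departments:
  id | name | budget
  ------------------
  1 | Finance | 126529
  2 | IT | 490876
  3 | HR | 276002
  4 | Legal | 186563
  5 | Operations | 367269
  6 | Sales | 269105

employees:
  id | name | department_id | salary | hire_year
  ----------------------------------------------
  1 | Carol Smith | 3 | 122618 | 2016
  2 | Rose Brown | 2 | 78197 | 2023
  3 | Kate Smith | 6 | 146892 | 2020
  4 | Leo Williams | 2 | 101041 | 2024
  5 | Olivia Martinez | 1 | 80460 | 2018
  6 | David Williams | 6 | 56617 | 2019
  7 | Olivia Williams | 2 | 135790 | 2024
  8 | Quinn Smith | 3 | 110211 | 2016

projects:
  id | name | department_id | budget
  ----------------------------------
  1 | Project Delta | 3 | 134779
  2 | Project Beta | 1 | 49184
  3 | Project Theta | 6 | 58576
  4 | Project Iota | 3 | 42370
SELECT p.name, COUNT(*) AS n FROM employees c JOIN departments p ON c.department_id = p.id GROUP BY p.id, p.name

Execution result:
name | n
Finance | 1
IT | 3
HR | 2
Sales | 2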